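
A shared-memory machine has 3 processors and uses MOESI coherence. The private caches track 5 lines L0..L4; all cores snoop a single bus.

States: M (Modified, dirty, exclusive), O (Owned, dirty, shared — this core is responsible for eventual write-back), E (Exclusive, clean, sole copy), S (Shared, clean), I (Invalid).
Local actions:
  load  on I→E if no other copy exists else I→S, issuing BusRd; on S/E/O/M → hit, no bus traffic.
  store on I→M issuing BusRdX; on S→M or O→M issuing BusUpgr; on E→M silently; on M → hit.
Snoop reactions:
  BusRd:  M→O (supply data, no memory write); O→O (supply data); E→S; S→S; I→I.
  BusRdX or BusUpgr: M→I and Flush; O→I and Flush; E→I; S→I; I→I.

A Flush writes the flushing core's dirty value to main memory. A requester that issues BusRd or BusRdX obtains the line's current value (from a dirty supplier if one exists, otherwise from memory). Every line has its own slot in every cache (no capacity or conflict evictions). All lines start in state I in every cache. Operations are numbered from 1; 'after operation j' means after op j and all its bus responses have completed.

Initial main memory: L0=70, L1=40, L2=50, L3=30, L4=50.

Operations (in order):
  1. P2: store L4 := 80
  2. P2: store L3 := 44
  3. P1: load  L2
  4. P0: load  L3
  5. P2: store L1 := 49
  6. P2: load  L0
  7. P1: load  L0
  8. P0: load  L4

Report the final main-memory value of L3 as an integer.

  op1 P2: store L4 := 80 → I/I/M on L4; bus BusRdX; mem=50
  op2 P2: store L3 := 44 → I/I/M on L3; bus BusRdX; mem=30
  op3 P1: load  L2 → I/E/I on L2; bus BusRd; mem=50
  op4 P0: load  L3 → S/I/O on L3; bus BusRd; mem=30
  op5 P2: store L1 := 49 → I/I/M on L1; bus BusRdX; mem=40
  op6 P2: load  L0 → I/I/E on L0; bus BusRd; mem=70
  op7 P1: load  L0 → I/S/S on L0; bus BusRd; mem=70
  op8 P0: load  L4 → S/I/O on L4; bus BusRd; mem=50

memory[L3] = 30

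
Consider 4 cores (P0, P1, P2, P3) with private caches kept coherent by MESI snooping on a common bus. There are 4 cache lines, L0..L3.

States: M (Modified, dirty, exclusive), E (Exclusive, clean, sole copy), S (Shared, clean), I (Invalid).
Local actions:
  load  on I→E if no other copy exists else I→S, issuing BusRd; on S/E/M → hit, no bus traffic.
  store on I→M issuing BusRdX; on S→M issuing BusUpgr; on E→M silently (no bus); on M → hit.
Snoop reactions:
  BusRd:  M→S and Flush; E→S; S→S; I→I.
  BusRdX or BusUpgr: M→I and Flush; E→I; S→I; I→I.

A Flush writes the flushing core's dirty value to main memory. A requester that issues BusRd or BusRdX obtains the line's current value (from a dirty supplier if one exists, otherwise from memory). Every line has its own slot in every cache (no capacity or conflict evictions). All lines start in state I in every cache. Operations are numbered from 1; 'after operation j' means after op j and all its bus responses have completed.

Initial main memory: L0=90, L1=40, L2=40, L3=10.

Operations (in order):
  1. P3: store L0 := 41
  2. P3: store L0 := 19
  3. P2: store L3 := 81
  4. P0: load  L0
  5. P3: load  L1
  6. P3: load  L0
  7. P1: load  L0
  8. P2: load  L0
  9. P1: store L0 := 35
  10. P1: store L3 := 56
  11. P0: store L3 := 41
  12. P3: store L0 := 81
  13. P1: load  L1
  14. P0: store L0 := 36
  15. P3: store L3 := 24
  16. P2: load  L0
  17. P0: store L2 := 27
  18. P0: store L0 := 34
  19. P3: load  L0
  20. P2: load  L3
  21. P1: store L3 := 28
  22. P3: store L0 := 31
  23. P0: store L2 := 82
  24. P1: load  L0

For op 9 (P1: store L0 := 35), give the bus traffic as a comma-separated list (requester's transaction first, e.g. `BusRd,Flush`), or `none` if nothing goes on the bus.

1. P3: store L0 := 41  bus=[BusRdX]  L0: P0=I P1=I P2=I P3=M  mem[L0]=90
2. P3: store L0 := 19  bus=[-]  L0: P0=I P1=I P2=I P3=M  mem[L0]=90
3. P2: store L3 := 81  bus=[BusRdX]  L3: P0=I P1=I P2=M P3=I  mem[L3]=10
4. P0: load  L0  bus=[BusRd,Flush]  L0: P0=S P1=I P2=I P3=S  mem[L0]=19
5. P3: load  L1  bus=[BusRd]  L1: P0=I P1=I P2=I P3=E  mem[L1]=40
6. P3: load  L0  bus=[-]  L0: P0=S P1=I P2=I P3=S  mem[L0]=19
7. P1: load  L0  bus=[BusRd]  L0: P0=S P1=S P2=I P3=S  mem[L0]=19
8. P2: load  L0  bus=[BusRd]  L0: P0=S P1=S P2=S P3=S  mem[L0]=19
9. P1: store L0 := 35  bus=[BusUpgr]  L0: P0=I P1=M P2=I P3=I  mem[L0]=19
10. P1: store L3 := 56  bus=[BusRdX,Flush]  L3: P0=I P1=M P2=I P3=I  mem[L3]=81
11. P0: store L3 := 41  bus=[BusRdX,Flush]  L3: P0=M P1=I P2=I P3=I  mem[L3]=56
12. P3: store L0 := 81  bus=[BusRdX,Flush]  L0: P0=I P1=I P2=I P3=M  mem[L0]=35
13. P1: load  L1  bus=[BusRd]  L1: P0=I P1=S P2=I P3=S  mem[L1]=40
14. P0: store L0 := 36  bus=[BusRdX,Flush]  L0: P0=M P1=I P2=I P3=I  mem[L0]=81
15. P3: store L3 := 24  bus=[BusRdX,Flush]  L3: P0=I P1=I P2=I P3=M  mem[L3]=41
16. P2: load  L0  bus=[BusRd,Flush]  L0: P0=S P1=I P2=S P3=I  mem[L0]=36
17. P0: store L2 := 27  bus=[BusRdX]  L2: P0=M P1=I P2=I P3=I  mem[L2]=40
18. P0: store L0 := 34  bus=[BusUpgr]  L0: P0=M P1=I P2=I P3=I  mem[L0]=36
19. P3: load  L0  bus=[BusRd,Flush]  L0: P0=S P1=I P2=I P3=S  mem[L0]=34
20. P2: load  L3  bus=[BusRd,Flush]  L3: P0=I P1=I P2=S P3=S  mem[L3]=24
21. P1: store L3 := 28  bus=[BusRdX]  L3: P0=I P1=M P2=I P3=I  mem[L3]=24
22. P3: store L0 := 31  bus=[BusUpgr]  L0: P0=I P1=I P2=I P3=M  mem[L0]=34
23. P0: store L2 := 82  bus=[-]  L2: P0=M P1=I P2=I P3=I  mem[L2]=40
24. P1: load  L0  bus=[BusRd,Flush]  L0: P0=I P1=S P2=I P3=S  mem[L0]=31

bus = BusUpgr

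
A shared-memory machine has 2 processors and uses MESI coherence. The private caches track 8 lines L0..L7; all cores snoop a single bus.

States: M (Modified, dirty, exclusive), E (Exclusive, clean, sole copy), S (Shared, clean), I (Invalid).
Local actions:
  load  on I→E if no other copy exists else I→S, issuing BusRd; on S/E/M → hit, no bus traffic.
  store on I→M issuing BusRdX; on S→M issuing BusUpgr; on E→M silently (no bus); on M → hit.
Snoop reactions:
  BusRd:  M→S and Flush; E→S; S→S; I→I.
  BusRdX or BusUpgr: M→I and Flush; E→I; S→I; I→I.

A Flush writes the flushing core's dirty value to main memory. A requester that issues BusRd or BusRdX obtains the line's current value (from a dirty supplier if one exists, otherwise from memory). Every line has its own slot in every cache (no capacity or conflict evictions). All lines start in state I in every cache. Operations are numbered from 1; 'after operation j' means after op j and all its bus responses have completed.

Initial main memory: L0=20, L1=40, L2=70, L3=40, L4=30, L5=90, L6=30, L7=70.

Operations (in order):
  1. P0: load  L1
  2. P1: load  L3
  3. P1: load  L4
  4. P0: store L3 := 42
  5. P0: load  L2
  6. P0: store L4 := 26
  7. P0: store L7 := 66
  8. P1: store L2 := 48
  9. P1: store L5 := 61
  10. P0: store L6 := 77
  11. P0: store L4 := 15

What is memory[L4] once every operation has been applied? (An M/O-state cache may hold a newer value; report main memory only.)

  op1 P0: load  L1 → E/I on L1; bus BusRd; mem=40
  op2 P1: load  L3 → I/E on L3; bus BusRd; mem=40
  op3 P1: load  L4 → I/E on L4; bus BusRd; mem=30
  op4 P0: store L3 := 42 → M/I on L3; bus BusRdX; mem=40
  op5 P0: load  L2 → E/I on L2; bus BusRd; mem=70
  op6 P0: store L4 := 26 → M/I on L4; bus BusRdX; mem=30
  op7 P0: store L7 := 66 → M/I on L7; bus BusRdX; mem=70
  op8 P1: store L2 := 48 → I/M on L2; bus BusRdX; mem=70
  op9 P1: store L5 := 61 → I/M on L5; bus BusRdX; mem=90
  op10 P0: store L6 := 77 → M/I on L6; bus BusRdX; mem=30
  op11 P0: store L4 := 15 → M/I on L4; bus (none); mem=30

memory[L4] = 30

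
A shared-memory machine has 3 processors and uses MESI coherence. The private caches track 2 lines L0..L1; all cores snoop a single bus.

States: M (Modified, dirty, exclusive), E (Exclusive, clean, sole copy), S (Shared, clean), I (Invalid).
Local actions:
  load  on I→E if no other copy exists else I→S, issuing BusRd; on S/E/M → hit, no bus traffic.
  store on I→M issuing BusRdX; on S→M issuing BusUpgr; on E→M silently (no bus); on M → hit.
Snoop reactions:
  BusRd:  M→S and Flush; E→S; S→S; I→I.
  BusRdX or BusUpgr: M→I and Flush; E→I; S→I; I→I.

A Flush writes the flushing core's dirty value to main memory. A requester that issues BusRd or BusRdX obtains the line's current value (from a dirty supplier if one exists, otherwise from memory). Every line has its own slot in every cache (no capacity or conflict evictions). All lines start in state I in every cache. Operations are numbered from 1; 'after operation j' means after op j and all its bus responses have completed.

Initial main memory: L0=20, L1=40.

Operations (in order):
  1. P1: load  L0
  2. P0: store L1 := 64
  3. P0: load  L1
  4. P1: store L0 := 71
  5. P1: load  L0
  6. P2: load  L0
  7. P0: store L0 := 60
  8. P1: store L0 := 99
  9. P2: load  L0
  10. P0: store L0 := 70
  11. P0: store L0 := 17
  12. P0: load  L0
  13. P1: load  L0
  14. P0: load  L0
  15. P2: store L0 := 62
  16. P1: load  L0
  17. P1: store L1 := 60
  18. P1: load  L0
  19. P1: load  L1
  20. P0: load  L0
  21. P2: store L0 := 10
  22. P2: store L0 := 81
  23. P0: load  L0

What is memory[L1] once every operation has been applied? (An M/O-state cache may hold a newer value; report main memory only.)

memory[L1] = 64

step 1: P1: load  L0  ⟶  IEI  (L0)  txn=BusRd  M[L0]=20
step 2: P0: store L1 := 64  ⟶  MII  (L1)  txn=BusRdX  M[L1]=40
step 3: P0: load  L1  ⟶  MII  (L1)  txn=∅  M[L1]=40
step 4: P1: store L0 := 71  ⟶  IMI  (L0)  txn=∅  M[L0]=20
step 5: P1: load  L0  ⟶  IMI  (L0)  txn=∅  M[L0]=20
step 6: P2: load  L0  ⟶  ISS  (L0)  txn=BusRd+Flush  M[L0]=71
step 7: P0: store L0 := 60  ⟶  MII  (L0)  txn=BusRdX  M[L0]=71
step 8: P1: store L0 := 99  ⟶  IMI  (L0)  txn=BusRdX+Flush  M[L0]=60
step 9: P2: load  L0  ⟶  ISS  (L0)  txn=BusRd+Flush  M[L0]=99
step 10: P0: store L0 := 70  ⟶  MII  (L0)  txn=BusRdX  M[L0]=99
step 11: P0: store L0 := 17  ⟶  MII  (L0)  txn=∅  M[L0]=99
step 12: P0: load  L0  ⟶  MII  (L0)  txn=∅  M[L0]=99
step 13: P1: load  L0  ⟶  SSI  (L0)  txn=BusRd+Flush  M[L0]=17
step 14: P0: load  L0  ⟶  SSI  (L0)  txn=∅  M[L0]=17
step 15: P2: store L0 := 62  ⟶  IIM  (L0)  txn=BusRdX  M[L0]=17
step 16: P1: load  L0  ⟶  ISS  (L0)  txn=BusRd+Flush  M[L0]=62
step 17: P1: store L1 := 60  ⟶  IMI  (L1)  txn=BusRdX+Flush  M[L1]=64
step 18: P1: load  L0  ⟶  ISS  (L0)  txn=∅  M[L0]=62
step 19: P1: load  L1  ⟶  IMI  (L1)  txn=∅  M[L1]=64
step 20: P0: load  L0  ⟶  SSS  (L0)  txn=BusRd  M[L0]=62
step 21: P2: store L0 := 10  ⟶  IIM  (L0)  txn=BusUpgr  M[L0]=62
step 22: P2: store L0 := 81  ⟶  IIM  (L0)  txn=∅  M[L0]=62
step 23: P0: load  L0  ⟶  SIS  (L0)  txn=BusRd+Flush  M[L0]=81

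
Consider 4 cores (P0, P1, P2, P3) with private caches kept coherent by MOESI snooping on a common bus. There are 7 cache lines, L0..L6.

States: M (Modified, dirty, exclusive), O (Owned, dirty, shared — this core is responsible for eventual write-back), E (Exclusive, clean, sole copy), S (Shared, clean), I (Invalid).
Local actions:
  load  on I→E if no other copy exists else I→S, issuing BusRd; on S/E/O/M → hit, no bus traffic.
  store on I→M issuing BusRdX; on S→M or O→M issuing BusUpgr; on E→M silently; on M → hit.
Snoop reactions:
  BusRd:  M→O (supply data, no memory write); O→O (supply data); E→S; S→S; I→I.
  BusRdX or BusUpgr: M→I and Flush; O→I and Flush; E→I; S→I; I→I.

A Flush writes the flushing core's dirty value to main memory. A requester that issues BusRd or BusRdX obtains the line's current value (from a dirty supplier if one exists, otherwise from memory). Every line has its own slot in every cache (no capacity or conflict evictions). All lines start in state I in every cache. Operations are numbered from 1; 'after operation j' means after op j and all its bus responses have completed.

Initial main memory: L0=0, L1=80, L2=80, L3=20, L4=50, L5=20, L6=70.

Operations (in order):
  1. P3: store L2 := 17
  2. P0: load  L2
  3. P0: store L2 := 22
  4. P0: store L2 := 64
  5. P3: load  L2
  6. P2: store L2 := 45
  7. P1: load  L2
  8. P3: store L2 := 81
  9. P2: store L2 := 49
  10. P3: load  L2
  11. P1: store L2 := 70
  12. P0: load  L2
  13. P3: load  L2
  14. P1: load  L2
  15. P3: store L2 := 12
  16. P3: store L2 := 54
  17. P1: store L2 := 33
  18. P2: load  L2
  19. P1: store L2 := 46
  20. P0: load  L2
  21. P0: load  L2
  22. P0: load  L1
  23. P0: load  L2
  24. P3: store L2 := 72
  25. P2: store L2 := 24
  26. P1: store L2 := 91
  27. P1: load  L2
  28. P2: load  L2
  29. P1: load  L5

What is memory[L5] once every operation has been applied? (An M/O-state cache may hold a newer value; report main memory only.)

[1] P3: store L2 := 17 | P0:I, P1:I, P2:I, P3:M(17) | bus: BusRdX
[2] P0: load  L2 | P0:S(17), P1:I, P2:I, P3:O(17) | bus: BusRd
[3] P0: store L2 := 22 | P0:M(22), P1:I, P2:I, P3:I | bus: BusUpgr,Flush
[4] P0: store L2 := 64 | P0:M(64), P1:I, P2:I, P3:I | bus: none
[5] P3: load  L2 | P0:O(64), P1:I, P2:I, P3:S(64) | bus: BusRd
[6] P2: store L2 := 45 | P0:I, P1:I, P2:M(45), P3:I | bus: BusRdX,Flush
[7] P1: load  L2 | P0:I, P1:S(45), P2:O(45), P3:I | bus: BusRd
[8] P3: store L2 := 81 | P0:I, P1:I, P2:I, P3:M(81) | bus: BusRdX,Flush
[9] P2: store L2 := 49 | P0:I, P1:I, P2:M(49), P3:I | bus: BusRdX,Flush
[10] P3: load  L2 | P0:I, P1:I, P2:O(49), P3:S(49) | bus: BusRd
[11] P1: store L2 := 70 | P0:I, P1:M(70), P2:I, P3:I | bus: BusRdX,Flush
[12] P0: load  L2 | P0:S(70), P1:O(70), P2:I, P3:I | bus: BusRd
[13] P3: load  L2 | P0:S(70), P1:O(70), P2:I, P3:S(70) | bus: BusRd
[14] P1: load  L2 | P0:S(70), P1:O(70), P2:I, P3:S(70) | bus: none
[15] P3: store L2 := 12 | P0:I, P1:I, P2:I, P3:M(12) | bus: BusUpgr,Flush
[16] P3: store L2 := 54 | P0:I, P1:I, P2:I, P3:M(54) | bus: none
[17] P1: store L2 := 33 | P0:I, P1:M(33), P2:I, P3:I | bus: BusRdX,Flush
[18] P2: load  L2 | P0:I, P1:O(33), P2:S(33), P3:I | bus: BusRd
[19] P1: store L2 := 46 | P0:I, P1:M(46), P2:I, P3:I | bus: BusUpgr
[20] P0: load  L2 | P0:S(46), P1:O(46), P2:I, P3:I | bus: BusRd
[21] P0: load  L2 | P0:S(46), P1:O(46), P2:I, P3:I | bus: none
[22] P0: load  L1 | P0:E(80), P1:I, P2:I, P3:I | bus: BusRd
[23] P0: load  L2 | P0:S(46), P1:O(46), P2:I, P3:I | bus: none
[24] P3: store L2 := 72 | P0:I, P1:I, P2:I, P3:M(72) | bus: BusRdX,Flush
[25] P2: store L2 := 24 | P0:I, P1:I, P2:M(24), P3:I | bus: BusRdX,Flush
[26] P1: store L2 := 91 | P0:I, P1:M(91), P2:I, P3:I | bus: BusRdX,Flush
[27] P1: load  L2 | P0:I, P1:M(91), P2:I, P3:I | bus: none
[28] P2: load  L2 | P0:I, P1:O(91), P2:S(91), P3:I | bus: BusRd
[29] P1: load  L5 | P0:I, P1:E(20), P2:I, P3:I | bus: BusRd

memory[L5] = 20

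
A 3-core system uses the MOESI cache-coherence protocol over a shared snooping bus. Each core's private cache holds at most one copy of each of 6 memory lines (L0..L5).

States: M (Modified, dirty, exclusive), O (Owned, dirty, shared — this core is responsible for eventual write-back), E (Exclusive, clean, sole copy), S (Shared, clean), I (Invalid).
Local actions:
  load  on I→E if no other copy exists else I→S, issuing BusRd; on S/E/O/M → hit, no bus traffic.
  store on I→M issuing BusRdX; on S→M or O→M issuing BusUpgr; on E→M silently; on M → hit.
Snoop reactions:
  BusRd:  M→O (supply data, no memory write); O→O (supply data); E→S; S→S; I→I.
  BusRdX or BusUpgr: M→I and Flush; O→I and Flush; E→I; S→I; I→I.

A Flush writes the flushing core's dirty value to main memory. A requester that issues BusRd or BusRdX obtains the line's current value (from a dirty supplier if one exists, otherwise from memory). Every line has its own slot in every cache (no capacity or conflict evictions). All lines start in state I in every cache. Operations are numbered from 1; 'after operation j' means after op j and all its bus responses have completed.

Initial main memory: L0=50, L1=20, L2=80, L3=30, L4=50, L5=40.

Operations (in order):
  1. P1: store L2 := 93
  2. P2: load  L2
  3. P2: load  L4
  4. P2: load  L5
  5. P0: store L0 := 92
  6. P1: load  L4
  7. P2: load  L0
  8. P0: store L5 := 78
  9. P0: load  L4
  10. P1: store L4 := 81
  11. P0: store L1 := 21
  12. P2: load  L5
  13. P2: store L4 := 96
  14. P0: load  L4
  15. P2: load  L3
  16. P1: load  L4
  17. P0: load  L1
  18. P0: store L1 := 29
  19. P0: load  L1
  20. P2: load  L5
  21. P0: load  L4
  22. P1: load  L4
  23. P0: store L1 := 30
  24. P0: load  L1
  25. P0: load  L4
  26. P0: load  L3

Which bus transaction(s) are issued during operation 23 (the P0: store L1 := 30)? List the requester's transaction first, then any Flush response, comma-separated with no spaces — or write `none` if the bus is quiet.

  op1 P1: store L2 := 93 → I/M/I on L2; bus BusRdX; mem=80
  op2 P2: load  L2 → I/O/S on L2; bus BusRd; mem=80
  op3 P2: load  L4 → I/I/E on L4; bus BusRd; mem=50
  op4 P2: load  L5 → I/I/E on L5; bus BusRd; mem=40
  op5 P0: store L0 := 92 → M/I/I on L0; bus BusRdX; mem=50
  op6 P1: load  L4 → I/S/S on L4; bus BusRd; mem=50
  op7 P2: load  L0 → O/I/S on L0; bus BusRd; mem=50
  op8 P0: store L5 := 78 → M/I/I on L5; bus BusRdX; mem=40
  op9 P0: load  L4 → S/S/S on L4; bus BusRd; mem=50
  op10 P1: store L4 := 81 → I/M/I on L4; bus BusUpgr; mem=50
  op11 P0: store L1 := 21 → M/I/I on L1; bus BusRdX; mem=20
  op12 P2: load  L5 → O/I/S on L5; bus BusRd; mem=40
  op13 P2: store L4 := 96 → I/I/M on L4; bus BusRdX Flush; mem=81
  op14 P0: load  L4 → S/I/O on L4; bus BusRd; mem=81
  op15 P2: load  L3 → I/I/E on L3; bus BusRd; mem=30
  op16 P1: load  L4 → S/S/O on L4; bus BusRd; mem=81
  op17 P0: load  L1 → M/I/I on L1; bus (none); mem=20
  op18 P0: store L1 := 29 → M/I/I on L1; bus (none); mem=20
  op19 P0: load  L1 → M/I/I on L1; bus (none); mem=20
  op20 P2: load  L5 → O/I/S on L5; bus (none); mem=40
  op21 P0: load  L4 → S/S/O on L4; bus (none); mem=81
  op22 P1: load  L4 → S/S/O on L4; bus (none); mem=81
  op23 P0: store L1 := 30 → M/I/I on L1; bus (none); mem=20
  op24 P0: load  L1 → M/I/I on L1; bus (none); mem=20
  op25 P0: load  L4 → S/S/O on L4; bus (none); mem=81
  op26 P0: load  L3 → S/I/S on L3; bus BusRd; mem=30

bus = none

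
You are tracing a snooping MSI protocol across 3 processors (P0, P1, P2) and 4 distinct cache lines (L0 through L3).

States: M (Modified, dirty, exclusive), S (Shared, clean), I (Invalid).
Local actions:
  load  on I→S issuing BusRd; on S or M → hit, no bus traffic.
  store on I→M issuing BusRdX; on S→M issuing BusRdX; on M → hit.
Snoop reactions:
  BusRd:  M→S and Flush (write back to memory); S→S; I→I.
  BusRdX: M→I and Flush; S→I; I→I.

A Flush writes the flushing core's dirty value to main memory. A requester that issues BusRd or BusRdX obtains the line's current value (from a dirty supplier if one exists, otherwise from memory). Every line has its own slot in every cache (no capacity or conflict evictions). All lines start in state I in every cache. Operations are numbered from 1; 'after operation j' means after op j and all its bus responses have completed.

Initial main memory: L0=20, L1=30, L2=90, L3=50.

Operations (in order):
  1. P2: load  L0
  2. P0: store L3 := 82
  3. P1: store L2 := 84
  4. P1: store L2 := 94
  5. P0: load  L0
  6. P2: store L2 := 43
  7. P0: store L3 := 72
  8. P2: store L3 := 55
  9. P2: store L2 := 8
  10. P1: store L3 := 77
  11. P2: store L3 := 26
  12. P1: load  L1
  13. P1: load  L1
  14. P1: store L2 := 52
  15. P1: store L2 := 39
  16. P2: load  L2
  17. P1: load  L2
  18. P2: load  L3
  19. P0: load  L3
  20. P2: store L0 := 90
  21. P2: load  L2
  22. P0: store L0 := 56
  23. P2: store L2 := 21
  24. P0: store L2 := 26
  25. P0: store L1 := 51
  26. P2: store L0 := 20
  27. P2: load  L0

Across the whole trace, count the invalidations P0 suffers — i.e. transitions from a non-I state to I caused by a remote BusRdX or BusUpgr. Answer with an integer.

1. P2: load  L0  bus=[BusRd]  L0: P0=I P1=I P2=S  mem[L0]=20
2. P0: store L3 := 82  bus=[BusRdX]  L3: P0=M P1=I P2=I  mem[L3]=50
3. P1: store L2 := 84  bus=[BusRdX]  L2: P0=I P1=M P2=I  mem[L2]=90
4. P1: store L2 := 94  bus=[-]  L2: P0=I P1=M P2=I  mem[L2]=90
5. P0: load  L0  bus=[BusRd]  L0: P0=S P1=I P2=S  mem[L0]=20
6. P2: store L2 := 43  bus=[BusRdX,Flush]  L2: P0=I P1=I P2=M  mem[L2]=94
7. P0: store L3 := 72  bus=[-]  L3: P0=M P1=I P2=I  mem[L3]=50
8. P2: store L3 := 55  bus=[BusRdX,Flush]  L3: P0=I P1=I P2=M  mem[L3]=72
9. P2: store L2 := 8  bus=[-]  L2: P0=I P1=I P2=M  mem[L2]=94
10. P1: store L3 := 77  bus=[BusRdX,Flush]  L3: P0=I P1=M P2=I  mem[L3]=55
11. P2: store L3 := 26  bus=[BusRdX,Flush]  L3: P0=I P1=I P2=M  mem[L3]=77
12. P1: load  L1  bus=[BusRd]  L1: P0=I P1=S P2=I  mem[L1]=30
13. P1: load  L1  bus=[-]  L1: P0=I P1=S P2=I  mem[L1]=30
14. P1: store L2 := 52  bus=[BusRdX,Flush]  L2: P0=I P1=M P2=I  mem[L2]=8
15. P1: store L2 := 39  bus=[-]  L2: P0=I P1=M P2=I  mem[L2]=8
16. P2: load  L2  bus=[BusRd,Flush]  L2: P0=I P1=S P2=S  mem[L2]=39
17. P1: load  L2  bus=[-]  L2: P0=I P1=S P2=S  mem[L2]=39
18. P2: load  L3  bus=[-]  L3: P0=I P1=I P2=M  mem[L3]=77
19. P0: load  L3  bus=[BusRd,Flush]  L3: P0=S P1=I P2=S  mem[L3]=26
20. P2: store L0 := 90  bus=[BusRdX]  L0: P0=I P1=I P2=M  mem[L0]=20
21. P2: load  L2  bus=[-]  L2: P0=I P1=S P2=S  mem[L2]=39
22. P0: store L0 := 56  bus=[BusRdX,Flush]  L0: P0=M P1=I P2=I  mem[L0]=90
23. P2: store L2 := 21  bus=[BusRdX]  L2: P0=I P1=I P2=M  mem[L2]=39
24. P0: store L2 := 26  bus=[BusRdX,Flush]  L2: P0=M P1=I P2=I  mem[L2]=21
25. P0: store L1 := 51  bus=[BusRdX]  L1: P0=M P1=I P2=I  mem[L1]=30
26. P2: store L0 := 20  bus=[BusRdX,Flush]  L0: P0=I P1=I P2=M  mem[L0]=56
27. P2: load  L0  bus=[-]  L0: P0=I P1=I P2=M  mem[L0]=56

invalidations = 3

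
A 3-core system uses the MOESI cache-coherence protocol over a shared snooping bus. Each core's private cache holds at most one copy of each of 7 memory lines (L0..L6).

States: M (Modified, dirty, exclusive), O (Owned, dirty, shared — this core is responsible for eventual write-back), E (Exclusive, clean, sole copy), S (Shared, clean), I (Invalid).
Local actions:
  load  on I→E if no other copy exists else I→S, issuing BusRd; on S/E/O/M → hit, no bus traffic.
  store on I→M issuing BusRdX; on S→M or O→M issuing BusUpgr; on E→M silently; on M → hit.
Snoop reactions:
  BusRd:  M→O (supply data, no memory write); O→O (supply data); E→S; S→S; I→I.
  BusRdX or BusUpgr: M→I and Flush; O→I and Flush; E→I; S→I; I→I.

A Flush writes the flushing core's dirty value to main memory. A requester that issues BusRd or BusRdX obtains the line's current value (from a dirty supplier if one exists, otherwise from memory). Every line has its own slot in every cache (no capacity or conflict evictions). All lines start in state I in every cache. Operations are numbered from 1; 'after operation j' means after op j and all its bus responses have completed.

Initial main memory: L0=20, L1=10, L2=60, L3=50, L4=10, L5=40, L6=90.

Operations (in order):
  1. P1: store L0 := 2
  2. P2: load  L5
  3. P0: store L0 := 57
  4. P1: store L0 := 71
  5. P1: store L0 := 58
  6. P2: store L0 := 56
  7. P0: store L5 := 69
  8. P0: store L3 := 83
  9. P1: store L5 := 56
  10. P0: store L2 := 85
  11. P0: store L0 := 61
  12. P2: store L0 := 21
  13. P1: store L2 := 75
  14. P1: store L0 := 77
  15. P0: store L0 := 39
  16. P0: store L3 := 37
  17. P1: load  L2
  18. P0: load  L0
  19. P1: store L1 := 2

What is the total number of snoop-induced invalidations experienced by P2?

invalidations = 3

  op1 P1: store L0 := 2 → I/M/I on L0; bus BusRdX; mem=20
  op2 P2: load  L5 → I/I/E on L5; bus BusRd; mem=40
  op3 P0: store L0 := 57 → M/I/I on L0; bus BusRdX Flush; mem=2
  op4 P1: store L0 := 71 → I/M/I on L0; bus BusRdX Flush; mem=57
  op5 P1: store L0 := 58 → I/M/I on L0; bus (none); mem=57
  op6 P2: store L0 := 56 → I/I/M on L0; bus BusRdX Flush; mem=58
  op7 P0: store L5 := 69 → M/I/I on L5; bus BusRdX; mem=40
  op8 P0: store L3 := 83 → M/I/I on L3; bus BusRdX; mem=50
  op9 P1: store L5 := 56 → I/M/I on L5; bus BusRdX Flush; mem=69
  op10 P0: store L2 := 85 → M/I/I on L2; bus BusRdX; mem=60
  op11 P0: store L0 := 61 → M/I/I on L0; bus BusRdX Flush; mem=56
  op12 P2: store L0 := 21 → I/I/M on L0; bus BusRdX Flush; mem=61
  op13 P1: store L2 := 75 → I/M/I on L2; bus BusRdX Flush; mem=85
  op14 P1: store L0 := 77 → I/M/I on L0; bus BusRdX Flush; mem=21
  op15 P0: store L0 := 39 → M/I/I on L0; bus BusRdX Flush; mem=77
  op16 P0: store L3 := 37 → M/I/I on L3; bus (none); mem=50
  op17 P1: load  L2 → I/M/I on L2; bus (none); mem=85
  op18 P0: load  L0 → M/I/I on L0; bus (none); mem=77
  op19 P1: store L1 := 2 → I/M/I on L1; bus BusRdX; mem=10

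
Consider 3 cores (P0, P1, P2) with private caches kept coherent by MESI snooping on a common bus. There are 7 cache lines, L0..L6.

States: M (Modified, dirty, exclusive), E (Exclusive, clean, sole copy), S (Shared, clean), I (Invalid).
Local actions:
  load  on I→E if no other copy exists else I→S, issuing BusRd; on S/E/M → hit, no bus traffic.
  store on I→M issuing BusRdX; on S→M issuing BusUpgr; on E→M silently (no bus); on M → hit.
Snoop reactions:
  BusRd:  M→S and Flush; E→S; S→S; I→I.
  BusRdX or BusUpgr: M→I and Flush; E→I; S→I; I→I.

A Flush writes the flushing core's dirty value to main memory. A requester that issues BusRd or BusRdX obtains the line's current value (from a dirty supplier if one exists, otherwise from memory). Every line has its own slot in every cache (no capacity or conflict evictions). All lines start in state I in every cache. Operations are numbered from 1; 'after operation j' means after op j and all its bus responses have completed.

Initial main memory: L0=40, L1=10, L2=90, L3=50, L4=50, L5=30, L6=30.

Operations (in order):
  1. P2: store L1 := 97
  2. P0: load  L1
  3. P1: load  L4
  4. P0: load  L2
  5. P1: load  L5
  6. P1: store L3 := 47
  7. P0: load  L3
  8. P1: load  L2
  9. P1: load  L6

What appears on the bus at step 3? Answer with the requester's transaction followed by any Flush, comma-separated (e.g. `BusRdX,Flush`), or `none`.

bus = BusRd

  op1 P2: store L1 := 97 → I/I/M on L1; bus BusRdX; mem=10
  op2 P0: load  L1 → S/I/S on L1; bus BusRd Flush; mem=97
  op3 P1: load  L4 → I/E/I on L4; bus BusRd; mem=50
  op4 P0: load  L2 → E/I/I on L2; bus BusRd; mem=90
  op5 P1: load  L5 → I/E/I on L5; bus BusRd; mem=30
  op6 P1: store L3 := 47 → I/M/I on L3; bus BusRdX; mem=50
  op7 P0: load  L3 → S/S/I on L3; bus BusRd Flush; mem=47
  op8 P1: load  L2 → S/S/I on L2; bus BusRd; mem=90
  op9 P1: load  L6 → I/E/I on L6; bus BusRd; mem=30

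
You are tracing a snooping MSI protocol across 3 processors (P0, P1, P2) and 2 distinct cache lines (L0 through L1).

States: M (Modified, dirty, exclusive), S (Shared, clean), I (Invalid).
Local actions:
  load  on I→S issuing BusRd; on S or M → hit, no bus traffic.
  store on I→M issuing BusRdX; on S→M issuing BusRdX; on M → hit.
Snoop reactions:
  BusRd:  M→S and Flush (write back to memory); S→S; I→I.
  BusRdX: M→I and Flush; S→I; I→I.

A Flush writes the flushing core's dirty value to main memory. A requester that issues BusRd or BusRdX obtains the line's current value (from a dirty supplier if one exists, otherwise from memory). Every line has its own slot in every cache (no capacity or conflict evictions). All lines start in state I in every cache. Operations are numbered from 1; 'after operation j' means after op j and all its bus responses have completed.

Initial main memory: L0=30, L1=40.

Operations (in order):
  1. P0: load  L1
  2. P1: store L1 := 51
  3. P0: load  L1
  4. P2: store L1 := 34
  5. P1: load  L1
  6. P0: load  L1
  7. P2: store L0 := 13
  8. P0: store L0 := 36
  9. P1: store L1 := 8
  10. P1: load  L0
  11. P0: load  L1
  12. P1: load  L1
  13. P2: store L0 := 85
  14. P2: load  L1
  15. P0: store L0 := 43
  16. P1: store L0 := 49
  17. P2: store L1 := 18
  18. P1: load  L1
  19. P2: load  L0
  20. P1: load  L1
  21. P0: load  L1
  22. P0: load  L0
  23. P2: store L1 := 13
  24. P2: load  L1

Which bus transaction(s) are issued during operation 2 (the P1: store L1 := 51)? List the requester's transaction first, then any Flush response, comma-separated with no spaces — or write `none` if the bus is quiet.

1. P0: load  L1  bus=[BusRd]  L1: P0=S P1=I P2=I  mem[L1]=40
2. P1: store L1 := 51  bus=[BusRdX]  L1: P0=I P1=M P2=I  mem[L1]=40
3. P0: load  L1  bus=[BusRd,Flush]  L1: P0=S P1=S P2=I  mem[L1]=51
4. P2: store L1 := 34  bus=[BusRdX]  L1: P0=I P1=I P2=M  mem[L1]=51
5. P1: load  L1  bus=[BusRd,Flush]  L1: P0=I P1=S P2=S  mem[L1]=34
6. P0: load  L1  bus=[BusRd]  L1: P0=S P1=S P2=S  mem[L1]=34
7. P2: store L0 := 13  bus=[BusRdX]  L0: P0=I P1=I P2=M  mem[L0]=30
8. P0: store L0 := 36  bus=[BusRdX,Flush]  L0: P0=M P1=I P2=I  mem[L0]=13
9. P1: store L1 := 8  bus=[BusRdX]  L1: P0=I P1=M P2=I  mem[L1]=34
10. P1: load  L0  bus=[BusRd,Flush]  L0: P0=S P1=S P2=I  mem[L0]=36
11. P0: load  L1  bus=[BusRd,Flush]  L1: P0=S P1=S P2=I  mem[L1]=8
12. P1: load  L1  bus=[-]  L1: P0=S P1=S P2=I  mem[L1]=8
13. P2: store L0 := 85  bus=[BusRdX]  L0: P0=I P1=I P2=M  mem[L0]=36
14. P2: load  L1  bus=[BusRd]  L1: P0=S P1=S P2=S  mem[L1]=8
15. P0: store L0 := 43  bus=[BusRdX,Flush]  L0: P0=M P1=I P2=I  mem[L0]=85
16. P1: store L0 := 49  bus=[BusRdX,Flush]  L0: P0=I P1=M P2=I  mem[L0]=43
17. P2: store L1 := 18  bus=[BusRdX]  L1: P0=I P1=I P2=M  mem[L1]=8
18. P1: load  L1  bus=[BusRd,Flush]  L1: P0=I P1=S P2=S  mem[L1]=18
19. P2: load  L0  bus=[BusRd,Flush]  L0: P0=I P1=S P2=S  mem[L0]=49
20. P1: load  L1  bus=[-]  L1: P0=I P1=S P2=S  mem[L1]=18
21. P0: load  L1  bus=[BusRd]  L1: P0=S P1=S P2=S  mem[L1]=18
22. P0: load  L0  bus=[BusRd]  L0: P0=S P1=S P2=S  mem[L0]=49
23. P2: store L1 := 13  bus=[BusRdX]  L1: P0=I P1=I P2=M  mem[L1]=18
24. P2: load  L1  bus=[-]  L1: P0=I P1=I P2=M  mem[L1]=18

bus = BusRdX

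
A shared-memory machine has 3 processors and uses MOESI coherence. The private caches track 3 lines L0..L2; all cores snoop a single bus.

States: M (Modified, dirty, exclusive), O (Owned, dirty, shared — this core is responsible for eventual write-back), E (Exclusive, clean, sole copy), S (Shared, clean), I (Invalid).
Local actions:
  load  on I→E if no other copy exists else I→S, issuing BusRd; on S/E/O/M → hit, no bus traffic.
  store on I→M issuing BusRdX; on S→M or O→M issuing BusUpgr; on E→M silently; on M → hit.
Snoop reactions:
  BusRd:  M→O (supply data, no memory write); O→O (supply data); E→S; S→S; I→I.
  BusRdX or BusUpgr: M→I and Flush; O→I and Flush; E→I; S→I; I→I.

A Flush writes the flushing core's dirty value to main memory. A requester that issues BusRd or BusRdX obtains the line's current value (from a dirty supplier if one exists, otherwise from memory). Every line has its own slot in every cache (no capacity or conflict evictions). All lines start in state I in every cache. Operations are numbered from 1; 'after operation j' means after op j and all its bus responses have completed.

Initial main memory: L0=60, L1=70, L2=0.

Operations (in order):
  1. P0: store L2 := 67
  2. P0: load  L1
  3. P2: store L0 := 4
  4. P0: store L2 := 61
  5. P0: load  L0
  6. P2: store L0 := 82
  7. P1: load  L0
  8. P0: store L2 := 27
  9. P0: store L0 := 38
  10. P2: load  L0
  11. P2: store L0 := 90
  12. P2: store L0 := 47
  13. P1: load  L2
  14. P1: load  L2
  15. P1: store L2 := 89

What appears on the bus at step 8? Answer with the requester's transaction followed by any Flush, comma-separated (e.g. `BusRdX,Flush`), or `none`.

bus = none

step 1: P0: store L2 := 67  ⟶  MII  (L2)  txn=BusRdX  M[L2]=0
step 2: P0: load  L1  ⟶  EII  (L1)  txn=BusRd  M[L1]=70
step 3: P2: store L0 := 4  ⟶  IIM  (L0)  txn=BusRdX  M[L0]=60
step 4: P0: store L2 := 61  ⟶  MII  (L2)  txn=∅  M[L2]=0
step 5: P0: load  L0  ⟶  SIO  (L0)  txn=BusRd  M[L0]=60
step 6: P2: store L0 := 82  ⟶  IIM  (L0)  txn=BusUpgr  M[L0]=60
step 7: P1: load  L0  ⟶  ISO  (L0)  txn=BusRd  M[L0]=60
step 8: P0: store L2 := 27  ⟶  MII  (L2)  txn=∅  M[L2]=0
step 9: P0: store L0 := 38  ⟶  MII  (L0)  txn=BusRdX+Flush  M[L0]=82
step 10: P2: load  L0  ⟶  OIS  (L0)  txn=BusRd  M[L0]=82
step 11: P2: store L0 := 90  ⟶  IIM  (L0)  txn=BusUpgr+Flush  M[L0]=38
step 12: P2: store L0 := 47  ⟶  IIM  (L0)  txn=∅  M[L0]=38
step 13: P1: load  L2  ⟶  OSI  (L2)  txn=BusRd  M[L2]=0
step 14: P1: load  L2  ⟶  OSI  (L2)  txn=∅  M[L2]=0
step 15: P1: store L2 := 89  ⟶  IMI  (L2)  txn=BusUpgr+Flush  M[L2]=27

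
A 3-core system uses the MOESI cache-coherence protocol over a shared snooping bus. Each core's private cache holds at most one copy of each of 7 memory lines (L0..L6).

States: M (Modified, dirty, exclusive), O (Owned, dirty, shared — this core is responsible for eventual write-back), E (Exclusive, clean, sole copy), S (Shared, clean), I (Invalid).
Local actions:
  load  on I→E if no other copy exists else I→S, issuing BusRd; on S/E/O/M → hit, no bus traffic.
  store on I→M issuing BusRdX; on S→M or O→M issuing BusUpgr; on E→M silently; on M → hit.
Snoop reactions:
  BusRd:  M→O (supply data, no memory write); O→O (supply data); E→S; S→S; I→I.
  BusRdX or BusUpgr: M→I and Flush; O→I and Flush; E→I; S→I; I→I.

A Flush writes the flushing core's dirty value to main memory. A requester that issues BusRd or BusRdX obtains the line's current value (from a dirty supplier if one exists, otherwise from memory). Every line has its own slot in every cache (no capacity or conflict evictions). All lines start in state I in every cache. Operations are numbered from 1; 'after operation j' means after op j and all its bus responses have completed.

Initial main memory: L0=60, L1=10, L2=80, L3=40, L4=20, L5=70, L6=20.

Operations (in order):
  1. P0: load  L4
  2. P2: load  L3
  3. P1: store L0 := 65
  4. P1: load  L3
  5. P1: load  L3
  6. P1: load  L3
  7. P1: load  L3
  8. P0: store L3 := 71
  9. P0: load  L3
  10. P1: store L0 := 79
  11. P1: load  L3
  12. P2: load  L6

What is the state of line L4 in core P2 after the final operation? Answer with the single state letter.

state = I

[1] P0: load  L4 | P0:E(20), P1:I, P2:I | bus: BusRd
[2] P2: load  L3 | P0:I, P1:I, P2:E(40) | bus: BusRd
[3] P1: store L0 := 65 | P0:I, P1:M(65), P2:I | bus: BusRdX
[4] P1: load  L3 | P0:I, P1:S(40), P2:S(40) | bus: BusRd
[5] P1: load  L3 | P0:I, P1:S(40), P2:S(40) | bus: none
[6] P1: load  L3 | P0:I, P1:S(40), P2:S(40) | bus: none
[7] P1: load  L3 | P0:I, P1:S(40), P2:S(40) | bus: none
[8] P0: store L3 := 71 | P0:M(71), P1:I, P2:I | bus: BusRdX
[9] P0: load  L3 | P0:M(71), P1:I, P2:I | bus: none
[10] P1: store L0 := 79 | P0:I, P1:M(79), P2:I | bus: none
[11] P1: load  L3 | P0:O(71), P1:S(71), P2:I | bus: BusRd
[12] P2: load  L6 | P0:I, P1:I, P2:E(20) | bus: BusRd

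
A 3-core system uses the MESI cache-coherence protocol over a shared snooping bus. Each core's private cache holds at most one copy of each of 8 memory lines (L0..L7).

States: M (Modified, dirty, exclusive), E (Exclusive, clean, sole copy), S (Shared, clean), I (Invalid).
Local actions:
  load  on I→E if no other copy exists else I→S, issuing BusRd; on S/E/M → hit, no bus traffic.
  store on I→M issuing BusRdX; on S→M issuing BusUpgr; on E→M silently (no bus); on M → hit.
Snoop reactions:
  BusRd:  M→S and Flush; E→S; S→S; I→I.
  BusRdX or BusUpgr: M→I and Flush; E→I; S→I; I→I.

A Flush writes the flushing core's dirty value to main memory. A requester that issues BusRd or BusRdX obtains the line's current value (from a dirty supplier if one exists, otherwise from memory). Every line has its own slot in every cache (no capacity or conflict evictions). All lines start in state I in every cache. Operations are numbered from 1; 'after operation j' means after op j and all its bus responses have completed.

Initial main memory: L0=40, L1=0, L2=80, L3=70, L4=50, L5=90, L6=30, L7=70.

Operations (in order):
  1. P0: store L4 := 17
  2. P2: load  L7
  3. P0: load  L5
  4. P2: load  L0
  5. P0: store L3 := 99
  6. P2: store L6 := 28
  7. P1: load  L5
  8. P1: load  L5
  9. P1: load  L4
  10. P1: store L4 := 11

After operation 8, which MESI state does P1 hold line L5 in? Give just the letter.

  op1 P0: store L4 := 17 → M/I/I on L4; bus BusRdX; mem=50
  op2 P2: load  L7 → I/I/E on L7; bus BusRd; mem=70
  op3 P0: load  L5 → E/I/I on L5; bus BusRd; mem=90
  op4 P2: load  L0 → I/I/E on L0; bus BusRd; mem=40
  op5 P0: store L3 := 99 → M/I/I on L3; bus BusRdX; mem=70
  op6 P2: store L6 := 28 → I/I/M on L6; bus BusRdX; mem=30
  op7 P1: load  L5 → S/S/I on L5; bus BusRd; mem=90
  op8 P1: load  L5 → S/S/I on L5; bus (none); mem=90
  op9 P1: load  L4 → S/S/I on L4; bus BusRd Flush; mem=17
  op10 P1: store L4 := 11 → I/M/I on L4; bus BusUpgr; mem=17

state = S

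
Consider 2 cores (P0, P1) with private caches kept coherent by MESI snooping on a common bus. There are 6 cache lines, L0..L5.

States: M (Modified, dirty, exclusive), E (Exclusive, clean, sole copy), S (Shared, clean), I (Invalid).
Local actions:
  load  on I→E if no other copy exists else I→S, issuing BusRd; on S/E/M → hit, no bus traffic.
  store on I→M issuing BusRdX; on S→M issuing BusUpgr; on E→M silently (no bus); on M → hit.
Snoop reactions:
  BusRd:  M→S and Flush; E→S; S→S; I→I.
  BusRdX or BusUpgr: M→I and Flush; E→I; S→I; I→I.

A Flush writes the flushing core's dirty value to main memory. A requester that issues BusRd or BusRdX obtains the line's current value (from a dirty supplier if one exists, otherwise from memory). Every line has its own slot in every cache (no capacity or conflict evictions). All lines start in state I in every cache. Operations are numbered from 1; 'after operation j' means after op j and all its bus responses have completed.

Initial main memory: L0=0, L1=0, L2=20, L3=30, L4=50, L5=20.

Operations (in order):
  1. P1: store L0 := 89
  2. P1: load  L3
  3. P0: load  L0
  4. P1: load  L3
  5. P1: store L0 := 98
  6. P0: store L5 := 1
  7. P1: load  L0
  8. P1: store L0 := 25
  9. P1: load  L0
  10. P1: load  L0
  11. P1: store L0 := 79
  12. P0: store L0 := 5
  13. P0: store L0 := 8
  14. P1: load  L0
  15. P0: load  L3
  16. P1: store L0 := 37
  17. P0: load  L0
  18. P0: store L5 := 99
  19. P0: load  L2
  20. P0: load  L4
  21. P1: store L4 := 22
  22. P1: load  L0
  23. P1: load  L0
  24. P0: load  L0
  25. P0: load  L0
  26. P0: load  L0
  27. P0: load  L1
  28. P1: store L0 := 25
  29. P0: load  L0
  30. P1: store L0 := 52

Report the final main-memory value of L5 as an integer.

memory[L5] = 20

  op1 P1: store L0 := 89 → I/M on L0; bus BusRdX; mem=0
  op2 P1: load  L3 → I/E on L3; bus BusRd; mem=30
  op3 P0: load  L0 → S/S on L0; bus BusRd Flush; mem=89
  op4 P1: load  L3 → I/E on L3; bus (none); mem=30
  op5 P1: store L0 := 98 → I/M on L0; bus BusUpgr; mem=89
  op6 P0: store L5 := 1 → M/I on L5; bus BusRdX; mem=20
  op7 P1: load  L0 → I/M on L0; bus (none); mem=89
  op8 P1: store L0 := 25 → I/M on L0; bus (none); mem=89
  op9 P1: load  L0 → I/M on L0; bus (none); mem=89
  op10 P1: load  L0 → I/M on L0; bus (none); mem=89
  op11 P1: store L0 := 79 → I/M on L0; bus (none); mem=89
  op12 P0: store L0 := 5 → M/I on L0; bus BusRdX Flush; mem=79
  op13 P0: store L0 := 8 → M/I on L0; bus (none); mem=79
  op14 P1: load  L0 → S/S on L0; bus BusRd Flush; mem=8
  op15 P0: load  L3 → S/S on L3; bus BusRd; mem=30
  op16 P1: store L0 := 37 → I/M on L0; bus BusUpgr; mem=8
  op17 P0: load  L0 → S/S on L0; bus BusRd Flush; mem=37
  op18 P0: store L5 := 99 → M/I on L5; bus (none); mem=20
  op19 P0: load  L2 → E/I on L2; bus BusRd; mem=20
  op20 P0: load  L4 → E/I on L4; bus BusRd; mem=50
  op21 P1: store L4 := 22 → I/M on L4; bus BusRdX; mem=50
  op22 P1: load  L0 → S/S on L0; bus (none); mem=37
  op23 P1: load  L0 → S/S on L0; bus (none); mem=37
  op24 P0: load  L0 → S/S on L0; bus (none); mem=37
  op25 P0: load  L0 → S/S on L0; bus (none); mem=37
  op26 P0: load  L0 → S/S on L0; bus (none); mem=37
  op27 P0: load  L1 → E/I on L1; bus BusRd; mem=0
  op28 P1: store L0 := 25 → I/M on L0; bus BusUpgr; mem=37
  op29 P0: load  L0 → S/S on L0; bus BusRd Flush; mem=25
  op30 P1: store L0 := 52 → I/M on L0; bus BusUpgr; mem=25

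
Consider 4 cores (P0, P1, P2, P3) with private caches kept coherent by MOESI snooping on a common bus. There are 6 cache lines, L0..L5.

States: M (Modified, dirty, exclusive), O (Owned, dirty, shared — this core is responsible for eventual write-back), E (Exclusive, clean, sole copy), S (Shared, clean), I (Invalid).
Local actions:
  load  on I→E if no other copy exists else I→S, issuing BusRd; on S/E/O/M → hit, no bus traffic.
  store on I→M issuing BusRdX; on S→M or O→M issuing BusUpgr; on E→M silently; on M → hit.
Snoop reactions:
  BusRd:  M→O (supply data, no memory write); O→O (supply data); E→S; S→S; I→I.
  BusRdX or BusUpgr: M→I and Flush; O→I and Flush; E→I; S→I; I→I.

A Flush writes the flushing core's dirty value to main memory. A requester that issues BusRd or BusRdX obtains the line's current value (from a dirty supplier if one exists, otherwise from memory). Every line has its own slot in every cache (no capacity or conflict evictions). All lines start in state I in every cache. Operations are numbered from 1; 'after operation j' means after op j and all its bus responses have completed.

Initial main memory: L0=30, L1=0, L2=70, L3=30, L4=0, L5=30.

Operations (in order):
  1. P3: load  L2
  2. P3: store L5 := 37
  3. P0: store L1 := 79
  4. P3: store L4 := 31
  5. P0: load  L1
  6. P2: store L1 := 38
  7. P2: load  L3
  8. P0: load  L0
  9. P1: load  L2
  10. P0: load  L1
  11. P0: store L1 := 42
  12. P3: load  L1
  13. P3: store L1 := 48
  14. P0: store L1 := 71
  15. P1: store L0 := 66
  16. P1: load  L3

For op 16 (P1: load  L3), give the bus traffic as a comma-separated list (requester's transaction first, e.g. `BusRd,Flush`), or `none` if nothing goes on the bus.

[1] P3: load  L2 | P0:I, P1:I, P2:I, P3:E(70) | bus: BusRd
[2] P3: store L5 := 37 | P0:I, P1:I, P2:I, P3:M(37) | bus: BusRdX
[3] P0: store L1 := 79 | P0:M(79), P1:I, P2:I, P3:I | bus: BusRdX
[4] P3: store L4 := 31 | P0:I, P1:I, P2:I, P3:M(31) | bus: BusRdX
[5] P0: load  L1 | P0:M(79), P1:I, P2:I, P3:I | bus: none
[6] P2: store L1 := 38 | P0:I, P1:I, P2:M(38), P3:I | bus: BusRdX,Flush
[7] P2: load  L3 | P0:I, P1:I, P2:E(30), P3:I | bus: BusRd
[8] P0: load  L0 | P0:E(30), P1:I, P2:I, P3:I | bus: BusRd
[9] P1: load  L2 | P0:I, P1:S(70), P2:I, P3:S(70) | bus: BusRd
[10] P0: load  L1 | P0:S(38), P1:I, P2:O(38), P3:I | bus: BusRd
[11] P0: store L1 := 42 | P0:M(42), P1:I, P2:I, P3:I | bus: BusUpgr,Flush
[12] P3: load  L1 | P0:O(42), P1:I, P2:I, P3:S(42) | bus: BusRd
[13] P3: store L1 := 48 | P0:I, P1:I, P2:I, P3:M(48) | bus: BusUpgr,Flush
[14] P0: store L1 := 71 | P0:M(71), P1:I, P2:I, P3:I | bus: BusRdX,Flush
[15] P1: store L0 := 66 | P0:I, P1:M(66), P2:I, P3:I | bus: BusRdX
[16] P1: load  L3 | P0:I, P1:S(30), P2:S(30), P3:I | bus: BusRd

bus = BusRd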